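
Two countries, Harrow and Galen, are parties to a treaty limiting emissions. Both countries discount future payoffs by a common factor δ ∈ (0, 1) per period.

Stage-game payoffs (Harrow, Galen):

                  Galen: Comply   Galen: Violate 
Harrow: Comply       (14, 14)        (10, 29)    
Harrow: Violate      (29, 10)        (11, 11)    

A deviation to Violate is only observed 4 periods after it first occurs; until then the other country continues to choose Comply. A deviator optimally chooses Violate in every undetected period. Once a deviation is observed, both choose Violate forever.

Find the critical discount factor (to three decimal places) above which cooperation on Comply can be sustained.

Deviating for the 4 undetected periods gains 29−14 = 15 per period over cooperation, then loses 14−11 = 3 per period forever once punishment starts.
Gain: 15(1 + δ + … + δ^3); loss: 3·δ^4/(1−δ).
No profitable deviation ⇔ 15(1−δ^4) ≤ 3·δ^4, i.e. δ^4 ≥ 15/(15+3) = 5/6.
Hence δ ≥ (5/6)^(1/4) ≈ 0.955.

0.955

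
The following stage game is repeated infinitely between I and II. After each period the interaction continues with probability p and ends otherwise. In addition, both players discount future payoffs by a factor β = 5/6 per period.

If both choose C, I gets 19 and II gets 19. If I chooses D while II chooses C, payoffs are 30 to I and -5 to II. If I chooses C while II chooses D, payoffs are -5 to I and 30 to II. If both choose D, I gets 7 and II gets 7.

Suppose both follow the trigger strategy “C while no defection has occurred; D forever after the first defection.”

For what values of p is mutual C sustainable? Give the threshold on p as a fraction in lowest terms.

Expected continuation weight on next period's payoff is β·p = 5/6·p, which plays the role of the discount factor.
Cooperation requires 5/6·p ≥ (30−19)/(30−7) = 11/23, hence p ≥ 66/115.

66/115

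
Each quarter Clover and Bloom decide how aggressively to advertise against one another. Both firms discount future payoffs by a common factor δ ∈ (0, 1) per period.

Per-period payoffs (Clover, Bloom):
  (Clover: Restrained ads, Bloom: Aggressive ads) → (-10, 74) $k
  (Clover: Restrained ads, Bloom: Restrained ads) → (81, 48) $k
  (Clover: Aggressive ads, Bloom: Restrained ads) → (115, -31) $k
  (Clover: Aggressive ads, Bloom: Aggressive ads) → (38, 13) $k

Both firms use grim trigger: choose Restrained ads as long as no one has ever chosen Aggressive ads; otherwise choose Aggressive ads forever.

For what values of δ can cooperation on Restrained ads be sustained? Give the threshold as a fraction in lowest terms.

34/77

Clover's threshold: (115−81)/(115−38) = 34/77.
Bloom's threshold: (74−48)/(74−13) = 26/61.
34/77 > 26/61, so Clover binds and δ* = 34/77.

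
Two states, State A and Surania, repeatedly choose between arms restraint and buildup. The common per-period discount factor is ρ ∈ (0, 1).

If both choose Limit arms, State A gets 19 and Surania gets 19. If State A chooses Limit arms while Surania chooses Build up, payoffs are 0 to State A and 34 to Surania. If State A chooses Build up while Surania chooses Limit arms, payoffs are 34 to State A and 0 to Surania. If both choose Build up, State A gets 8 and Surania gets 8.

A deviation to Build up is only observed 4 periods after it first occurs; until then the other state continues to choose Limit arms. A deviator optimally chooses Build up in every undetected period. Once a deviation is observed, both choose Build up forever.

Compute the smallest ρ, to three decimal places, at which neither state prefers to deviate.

A deviator earns 34 for 4 periods, then 8 forever; cooperating earns 19 forever. Multiplying the IC by (1−ρ):
19 ≥ 34(1−ρ^4) + 8ρ^4, so 26·ρ^4 ≥ 15 and ρ^4 ≥ 15/26.
ρ ≥ (15/26)^(1/4) ≈ 0.872.

0.872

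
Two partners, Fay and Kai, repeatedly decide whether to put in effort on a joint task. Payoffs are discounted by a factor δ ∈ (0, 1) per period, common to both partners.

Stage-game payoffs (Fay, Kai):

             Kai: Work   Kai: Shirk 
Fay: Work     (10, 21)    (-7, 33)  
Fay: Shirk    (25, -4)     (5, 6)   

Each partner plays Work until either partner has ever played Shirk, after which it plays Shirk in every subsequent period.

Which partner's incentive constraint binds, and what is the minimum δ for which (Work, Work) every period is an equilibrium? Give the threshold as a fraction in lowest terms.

Fay; δ ≥ 3/4

Fay's threshold: (25−10)/(25−5) = 3/4.
Kai's threshold: (33−21)/(33−6) = 4/9.
3/4 > 4/9, so Fay binds and δ* = 3/4.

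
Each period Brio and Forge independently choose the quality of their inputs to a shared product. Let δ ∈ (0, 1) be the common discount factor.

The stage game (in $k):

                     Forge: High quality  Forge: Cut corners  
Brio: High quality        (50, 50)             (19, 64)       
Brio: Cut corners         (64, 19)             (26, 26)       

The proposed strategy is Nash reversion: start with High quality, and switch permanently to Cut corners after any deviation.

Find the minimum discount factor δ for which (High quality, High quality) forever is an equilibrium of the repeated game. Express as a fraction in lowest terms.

7/19

50/(1−δ) ≥ 64 + 26δ/(1−δ)
50 ≥ 64 − 38δ
δ ≥ 14/38 = 7/19.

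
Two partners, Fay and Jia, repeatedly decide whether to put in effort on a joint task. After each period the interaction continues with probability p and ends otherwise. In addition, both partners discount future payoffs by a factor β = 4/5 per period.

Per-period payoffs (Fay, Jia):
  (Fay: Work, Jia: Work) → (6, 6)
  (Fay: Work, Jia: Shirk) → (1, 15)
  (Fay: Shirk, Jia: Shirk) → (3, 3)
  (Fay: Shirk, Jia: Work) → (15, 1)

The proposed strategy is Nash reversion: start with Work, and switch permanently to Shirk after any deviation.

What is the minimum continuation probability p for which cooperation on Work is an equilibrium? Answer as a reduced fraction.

15/16

Expected continuation weight on next period's payoff is β·p = 4/5·p, which plays the role of the discount factor.
Cooperation requires 4/5·p ≥ (15−6)/(15−3) = 3/4, hence p ≥ 15/16.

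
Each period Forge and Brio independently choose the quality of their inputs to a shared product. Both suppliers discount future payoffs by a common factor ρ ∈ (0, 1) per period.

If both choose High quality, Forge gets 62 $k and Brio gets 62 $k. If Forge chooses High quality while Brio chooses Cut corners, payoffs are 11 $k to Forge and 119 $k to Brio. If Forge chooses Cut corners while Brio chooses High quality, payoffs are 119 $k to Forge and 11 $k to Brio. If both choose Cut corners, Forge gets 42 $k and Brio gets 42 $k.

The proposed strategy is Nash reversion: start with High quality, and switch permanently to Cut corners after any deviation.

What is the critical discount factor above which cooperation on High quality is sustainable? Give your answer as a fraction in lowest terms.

57/77

Cooperation forever yields 62 each period: 62/(1−ρ).
Deviating yields 119 once, then 42 forever: 119 + 42ρ/(1−ρ).
No profitable deviation requires 62/(1−ρ) ≥ 119 + 42ρ/(1−ρ).
Multiplying by (1−ρ): 62 ≥ 119(1−ρ) + 42ρ = 119 − 77ρ.
So 77ρ ≥ 57, i.e. ρ ≥ 57/77.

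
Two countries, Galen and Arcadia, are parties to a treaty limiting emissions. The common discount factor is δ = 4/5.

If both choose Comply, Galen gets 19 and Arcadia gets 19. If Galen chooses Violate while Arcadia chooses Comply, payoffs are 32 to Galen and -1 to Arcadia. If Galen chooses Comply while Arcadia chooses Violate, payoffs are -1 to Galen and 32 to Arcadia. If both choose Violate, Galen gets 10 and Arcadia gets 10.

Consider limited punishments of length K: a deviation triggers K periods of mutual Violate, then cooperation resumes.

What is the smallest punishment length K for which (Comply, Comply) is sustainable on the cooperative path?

No profitable deviation requires (19−10)(δ+…+δ^K) ≥ 32−19, i.e. δ+…+δ^K ≥ 13/9 ≈ 1.4444.
With δ = 4/5, the partial sums are K=1: 0.8000, K=2: 1.4400, K=3: 1.9520.
K = 3 is the first length at which the sum reaches 1.4444.

3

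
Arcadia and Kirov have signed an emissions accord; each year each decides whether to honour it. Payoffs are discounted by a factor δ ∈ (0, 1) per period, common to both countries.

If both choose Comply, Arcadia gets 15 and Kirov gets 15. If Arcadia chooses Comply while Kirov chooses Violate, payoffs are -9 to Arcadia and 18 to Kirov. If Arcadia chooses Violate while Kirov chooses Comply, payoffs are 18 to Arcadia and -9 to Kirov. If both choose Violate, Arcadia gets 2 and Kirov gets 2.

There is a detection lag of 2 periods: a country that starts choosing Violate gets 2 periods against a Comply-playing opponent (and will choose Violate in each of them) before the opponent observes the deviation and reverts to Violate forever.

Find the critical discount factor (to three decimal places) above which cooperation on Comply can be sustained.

The best deviation is to choose Violate for all 2 undetected periods, earning 18 each, then 2 forever once detected.
Deviation value: 18(1−δ^2)/(1−δ) + 2δ^2/(1−δ); cooperation value: 15/(1−δ).
IC: 15 ≥ 18(1−δ^2) + 2δ^2 = 18 − 16δ^2.
So δ^2 ≥ 3/16, giving δ ≥ (3/16)^(1/2) ≈ 0.433.

0.433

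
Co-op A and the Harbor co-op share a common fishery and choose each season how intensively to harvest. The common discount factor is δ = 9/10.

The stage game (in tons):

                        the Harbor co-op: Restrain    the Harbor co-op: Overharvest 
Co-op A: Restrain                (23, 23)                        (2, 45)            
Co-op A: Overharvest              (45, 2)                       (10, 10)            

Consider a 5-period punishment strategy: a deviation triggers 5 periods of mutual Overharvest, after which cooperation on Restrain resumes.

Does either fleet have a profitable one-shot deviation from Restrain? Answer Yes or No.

IC: δ+…+δ^5 ≥ (45−23)/(23−10) = 22/13.
At δ = 9/10: partial sum = 3.6856 ≥ 1.6923. Cooperation sustainable.

No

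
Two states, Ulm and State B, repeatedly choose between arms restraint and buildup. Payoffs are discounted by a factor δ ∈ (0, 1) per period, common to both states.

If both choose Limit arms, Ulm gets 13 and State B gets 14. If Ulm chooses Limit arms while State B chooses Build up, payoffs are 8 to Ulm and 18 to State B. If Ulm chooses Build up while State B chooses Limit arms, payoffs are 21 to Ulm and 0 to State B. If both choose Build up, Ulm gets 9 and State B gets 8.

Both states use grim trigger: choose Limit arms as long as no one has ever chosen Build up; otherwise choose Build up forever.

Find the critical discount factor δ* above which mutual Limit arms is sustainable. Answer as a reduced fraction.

2/3

For Ulm: deviation gain 21−13 = 8, per-period punishment loss 13−9 = 4. IC gives δ ≥ 8/12 = 2/3.
For State B: gain 4, loss 6 per period, so δ ≥ 4/10 = 2/5.
The tighter constraint is Ulm's, so cooperation needs δ ≥ 2/3.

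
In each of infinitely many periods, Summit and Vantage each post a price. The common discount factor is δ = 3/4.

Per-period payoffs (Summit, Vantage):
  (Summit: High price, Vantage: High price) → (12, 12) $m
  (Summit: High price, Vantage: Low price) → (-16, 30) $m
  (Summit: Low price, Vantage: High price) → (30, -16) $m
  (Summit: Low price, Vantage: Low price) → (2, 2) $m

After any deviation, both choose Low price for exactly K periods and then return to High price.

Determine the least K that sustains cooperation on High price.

IC: δ(1−δ^K)/(1−δ) ≥ (30−12)/(12−2) = 9/5.
With δ = 3/4: need 1 − δ^K ≥ 9/5·(1−3/4)/(3/4), i.e. δ^K ≤ 0.4000.
Since (3/4)^3 = 0.4219 and (3/4)^4 = 0.3164, the smallest such K is 4.

4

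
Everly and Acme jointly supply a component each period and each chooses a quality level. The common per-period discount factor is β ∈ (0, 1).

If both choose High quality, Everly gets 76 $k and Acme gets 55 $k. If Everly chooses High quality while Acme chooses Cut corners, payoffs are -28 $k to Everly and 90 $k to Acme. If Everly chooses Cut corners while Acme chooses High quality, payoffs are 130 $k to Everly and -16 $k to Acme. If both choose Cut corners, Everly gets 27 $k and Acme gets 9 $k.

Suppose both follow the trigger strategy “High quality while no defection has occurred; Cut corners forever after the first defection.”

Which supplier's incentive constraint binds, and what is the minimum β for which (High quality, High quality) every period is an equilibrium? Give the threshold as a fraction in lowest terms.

Everly; β ≥ 54/103

Everly: cooperation gives 76 each period; deviation gives 130 once then 27 forever.
  76/(1−β) ≥ 130 + 27β/(1−β) ⇒ β ≥ 54/103.
Acme: cooperation gives 55 each period; deviation gives 90 once then 9 forever.
  β ≥ 35/81.
Both must hold, so the binding constraint is Everly's: β ≥ 54/103.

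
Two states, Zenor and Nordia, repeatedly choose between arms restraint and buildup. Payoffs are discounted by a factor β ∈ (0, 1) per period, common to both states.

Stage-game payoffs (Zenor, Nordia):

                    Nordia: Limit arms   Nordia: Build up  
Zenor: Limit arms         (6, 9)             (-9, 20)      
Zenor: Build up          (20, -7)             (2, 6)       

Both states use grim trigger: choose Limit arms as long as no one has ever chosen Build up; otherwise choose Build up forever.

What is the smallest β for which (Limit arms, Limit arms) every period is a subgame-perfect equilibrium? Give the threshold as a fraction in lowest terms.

For Zenor: deviation gain 20−6 = 14, per-period punishment loss 6−2 = 4. IC gives β ≥ 14/18 = 7/9.
For Nordia: gain 11, loss 3 per period, so β ≥ 11/14.
The tighter constraint is Nordia's, so cooperation needs β ≥ 11/14.

11/14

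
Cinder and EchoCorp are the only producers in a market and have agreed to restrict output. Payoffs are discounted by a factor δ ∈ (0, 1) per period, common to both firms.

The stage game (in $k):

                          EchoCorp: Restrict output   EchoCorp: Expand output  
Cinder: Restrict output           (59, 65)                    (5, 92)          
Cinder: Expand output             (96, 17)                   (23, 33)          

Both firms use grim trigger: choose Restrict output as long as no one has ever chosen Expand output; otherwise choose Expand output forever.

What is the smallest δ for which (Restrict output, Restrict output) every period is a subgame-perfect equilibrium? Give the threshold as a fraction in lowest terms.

37/73

Cinder: cooperation gives 59 each period; deviation gives 96 once then 23 forever.
  59/(1−δ) ≥ 96 + 23δ/(1−δ) ⇒ δ ≥ 37/73.
EchoCorp: cooperation gives 65 each period; deviation gives 92 once then 33 forever.
  δ ≥ 27/59.
Both must hold, so the binding constraint is Cinder's: δ ≥ 37/73.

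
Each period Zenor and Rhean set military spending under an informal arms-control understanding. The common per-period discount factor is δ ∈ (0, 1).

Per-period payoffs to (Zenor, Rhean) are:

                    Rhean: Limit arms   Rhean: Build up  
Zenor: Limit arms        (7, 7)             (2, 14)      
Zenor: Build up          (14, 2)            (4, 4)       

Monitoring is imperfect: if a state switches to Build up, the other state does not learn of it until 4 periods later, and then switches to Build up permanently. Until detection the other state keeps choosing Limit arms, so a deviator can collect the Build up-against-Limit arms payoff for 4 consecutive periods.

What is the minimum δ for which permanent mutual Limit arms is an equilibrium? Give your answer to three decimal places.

0.915

A deviator earns 14 for 4 periods, then 4 forever; cooperating earns 7 forever. Multiplying the IC by (1−δ):
7 ≥ 14(1−δ^4) + 4δ^4, so 10·δ^4 ≥ 7 and δ^4 ≥ 7/10.
δ ≥ (7/10)^(1/4) ≈ 0.915.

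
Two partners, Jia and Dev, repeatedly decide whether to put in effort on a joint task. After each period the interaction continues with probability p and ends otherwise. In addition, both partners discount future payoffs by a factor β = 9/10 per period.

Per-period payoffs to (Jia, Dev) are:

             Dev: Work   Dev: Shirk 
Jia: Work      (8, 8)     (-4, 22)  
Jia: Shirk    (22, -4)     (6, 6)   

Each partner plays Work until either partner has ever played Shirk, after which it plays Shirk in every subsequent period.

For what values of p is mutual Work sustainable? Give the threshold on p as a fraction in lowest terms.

35/36

With continuation probability p and discount β, the effective per-period discount factor is βp.
Grim-trigger IC: βp ≥ (22−8)/(22−6) = 7/8.
So p ≥ (7/8)/(9/10) = 35/36.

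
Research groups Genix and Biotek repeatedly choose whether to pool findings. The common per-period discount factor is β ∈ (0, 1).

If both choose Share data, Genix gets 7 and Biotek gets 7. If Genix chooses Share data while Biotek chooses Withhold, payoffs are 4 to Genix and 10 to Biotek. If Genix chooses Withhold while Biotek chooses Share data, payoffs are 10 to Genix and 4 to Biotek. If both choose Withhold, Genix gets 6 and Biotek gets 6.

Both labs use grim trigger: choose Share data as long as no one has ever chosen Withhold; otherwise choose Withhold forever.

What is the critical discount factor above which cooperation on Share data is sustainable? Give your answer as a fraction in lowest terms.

3/4

7/(1−β) ≥ 10 + 6β/(1−β)
7 ≥ 10 − 4β
β ≥ 3/4.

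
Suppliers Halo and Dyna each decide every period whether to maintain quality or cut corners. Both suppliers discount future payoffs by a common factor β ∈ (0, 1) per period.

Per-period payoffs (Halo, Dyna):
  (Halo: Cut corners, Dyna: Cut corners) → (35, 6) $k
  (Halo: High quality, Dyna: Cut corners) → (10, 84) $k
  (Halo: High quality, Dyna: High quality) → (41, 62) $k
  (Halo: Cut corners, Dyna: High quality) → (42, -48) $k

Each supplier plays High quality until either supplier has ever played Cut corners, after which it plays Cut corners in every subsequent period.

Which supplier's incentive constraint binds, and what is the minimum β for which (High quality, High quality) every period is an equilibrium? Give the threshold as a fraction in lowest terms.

For Halo: deviation gain 42−41 = 1, per-period punishment loss 41−35 = 6. IC gives β ≥ 1/7.
For Dyna: gain 22, loss 56 per period, so β ≥ 22/78 = 11/39.
The tighter constraint is Dyna's, so cooperation needs β ≥ 11/39.

Dyna; β ≥ 11/39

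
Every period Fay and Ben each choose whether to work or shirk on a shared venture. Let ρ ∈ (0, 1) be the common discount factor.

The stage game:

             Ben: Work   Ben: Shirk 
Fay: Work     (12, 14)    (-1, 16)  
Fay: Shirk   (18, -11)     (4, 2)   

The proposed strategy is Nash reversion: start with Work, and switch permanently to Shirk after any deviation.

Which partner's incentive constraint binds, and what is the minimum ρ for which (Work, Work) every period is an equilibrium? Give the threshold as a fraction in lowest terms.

Fay: cooperation gives 12 each period; deviation gives 18 once then 4 forever.
  12/(1−ρ) ≥ 18 + 4ρ/(1−ρ) ⇒ ρ ≥ 6/14 = 3/7.
Ben: cooperation gives 14 each period; deviation gives 16 once then 2 forever.
  ρ ≥ 2/14 = 1/7.
Both must hold, so the binding constraint is Fay's: ρ ≥ 3/7.

Fay; ρ ≥ 3/7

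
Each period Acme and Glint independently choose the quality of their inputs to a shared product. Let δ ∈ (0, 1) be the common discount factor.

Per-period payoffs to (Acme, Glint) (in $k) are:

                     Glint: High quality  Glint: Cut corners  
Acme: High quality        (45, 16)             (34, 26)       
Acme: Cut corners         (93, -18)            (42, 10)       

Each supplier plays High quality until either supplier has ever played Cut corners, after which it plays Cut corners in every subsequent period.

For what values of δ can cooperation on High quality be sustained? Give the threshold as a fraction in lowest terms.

16/17

For Acme: deviation gain 93−45 = 48, per-period punishment loss 45−42 = 3. IC gives δ ≥ 48/51 = 16/17.
For Glint: gain 10, loss 6 per period, so δ ≥ 10/16 = 5/8.
The tighter constraint is Acme's, so cooperation needs δ ≥ 16/17.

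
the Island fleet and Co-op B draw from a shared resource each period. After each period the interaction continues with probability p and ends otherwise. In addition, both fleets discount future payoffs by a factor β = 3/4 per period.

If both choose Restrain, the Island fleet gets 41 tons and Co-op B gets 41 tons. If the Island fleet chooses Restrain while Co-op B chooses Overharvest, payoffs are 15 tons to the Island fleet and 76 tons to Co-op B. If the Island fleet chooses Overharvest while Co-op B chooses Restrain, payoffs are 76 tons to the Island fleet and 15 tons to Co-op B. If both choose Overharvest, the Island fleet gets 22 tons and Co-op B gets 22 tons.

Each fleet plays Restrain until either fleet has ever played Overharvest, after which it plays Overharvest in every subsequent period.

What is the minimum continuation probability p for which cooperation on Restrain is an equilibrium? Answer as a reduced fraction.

With continuation probability p and discount β, the effective per-period discount factor is βp.
Grim-trigger IC: βp ≥ (76−41)/(76−22) = 35/54.
So p ≥ (35/54)/(3/4) = 70/81.

70/81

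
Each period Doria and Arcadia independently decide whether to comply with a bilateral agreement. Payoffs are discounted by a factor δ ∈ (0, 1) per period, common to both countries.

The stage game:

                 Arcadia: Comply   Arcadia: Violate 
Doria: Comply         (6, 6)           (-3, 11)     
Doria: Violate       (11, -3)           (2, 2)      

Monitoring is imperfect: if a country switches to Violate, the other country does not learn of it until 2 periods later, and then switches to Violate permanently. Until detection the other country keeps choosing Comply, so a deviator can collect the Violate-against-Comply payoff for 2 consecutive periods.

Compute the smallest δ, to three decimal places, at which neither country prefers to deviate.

Deviating for the 2 undetected periods gains 11−6 = 5 per period over cooperation, then loses 6−2 = 4 per period forever once punishment starts.
Gain: 5(1 + δ + … + δ^1); loss: 4·δ^2/(1−δ).
No profitable deviation ⇔ 5(1−δ^2) ≤ 4·δ^2, i.e. δ^2 ≥ 5/(5+4) = 5/9.
Hence δ ≥ (5/9)^(1/2) ≈ 0.745.

0.745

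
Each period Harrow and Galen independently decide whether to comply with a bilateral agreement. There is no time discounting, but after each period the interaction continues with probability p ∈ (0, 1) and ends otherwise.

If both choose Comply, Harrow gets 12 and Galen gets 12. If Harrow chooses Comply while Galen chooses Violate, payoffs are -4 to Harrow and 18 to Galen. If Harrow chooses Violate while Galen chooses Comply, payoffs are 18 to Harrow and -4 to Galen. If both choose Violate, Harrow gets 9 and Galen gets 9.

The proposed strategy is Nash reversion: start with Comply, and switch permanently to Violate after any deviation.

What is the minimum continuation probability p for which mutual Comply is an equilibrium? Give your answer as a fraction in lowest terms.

Expected cooperation value is 12 + p·12 + p²·12 + … = 12/(1−p); deviation gives 18 + p·9/(1−p).
12 ≥ 18(1−p) + 9p ⇒ 9p ≥ 6 ⇒ p ≥ 6/9 = 2/3.

2/3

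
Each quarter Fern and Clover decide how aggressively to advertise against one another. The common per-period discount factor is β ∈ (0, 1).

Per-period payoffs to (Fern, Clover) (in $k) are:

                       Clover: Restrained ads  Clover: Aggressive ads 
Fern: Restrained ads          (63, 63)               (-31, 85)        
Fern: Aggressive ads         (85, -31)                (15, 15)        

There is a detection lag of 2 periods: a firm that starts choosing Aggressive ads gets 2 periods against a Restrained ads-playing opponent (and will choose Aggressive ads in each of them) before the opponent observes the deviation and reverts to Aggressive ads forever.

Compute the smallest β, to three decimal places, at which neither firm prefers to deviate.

0.561

A deviator earns 85 for 2 periods, then 15 forever; cooperating earns 63 forever. Multiplying the IC by (1−β):
63 ≥ 85(1−β^2) + 15β^2, so 70·β^2 ≥ 22 and β^2 ≥ 11/35.
β ≥ (11/35)^(1/2) ≈ 0.561.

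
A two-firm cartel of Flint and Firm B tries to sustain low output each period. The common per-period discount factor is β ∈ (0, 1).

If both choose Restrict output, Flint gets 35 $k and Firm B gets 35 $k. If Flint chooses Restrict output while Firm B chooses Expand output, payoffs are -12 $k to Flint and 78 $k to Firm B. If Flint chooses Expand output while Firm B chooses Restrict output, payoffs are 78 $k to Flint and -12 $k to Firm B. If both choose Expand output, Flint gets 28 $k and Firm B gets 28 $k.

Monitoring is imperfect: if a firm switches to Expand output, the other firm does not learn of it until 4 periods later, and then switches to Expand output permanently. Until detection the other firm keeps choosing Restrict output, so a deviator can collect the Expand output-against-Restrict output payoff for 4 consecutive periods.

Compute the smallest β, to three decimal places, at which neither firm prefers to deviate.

The best deviation is to choose Expand output for all 4 undetected periods, earning 78 each, then 28 forever once detected.
Deviation value: 78(1−β^4)/(1−β) + 28β^4/(1−β); cooperation value: 35/(1−β).
IC: 35 ≥ 78(1−β^4) + 28β^4 = 78 − 50β^4.
So β^4 ≥ 43/50, giving β ≥ (43/50)^(1/4) ≈ 0.963.

0.963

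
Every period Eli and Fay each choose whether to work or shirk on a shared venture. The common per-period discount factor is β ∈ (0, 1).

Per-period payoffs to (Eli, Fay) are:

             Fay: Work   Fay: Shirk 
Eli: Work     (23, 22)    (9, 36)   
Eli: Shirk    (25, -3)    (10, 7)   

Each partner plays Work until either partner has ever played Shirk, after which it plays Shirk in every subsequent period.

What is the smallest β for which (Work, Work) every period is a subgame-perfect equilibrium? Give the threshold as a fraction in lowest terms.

14/29

Eli's threshold: (25−23)/(25−10) = 2/15.
Fay's threshold: (36−22)/(36−7) = 14/29.
2/15 < 14/29, so Fay binds and β* = 14/29.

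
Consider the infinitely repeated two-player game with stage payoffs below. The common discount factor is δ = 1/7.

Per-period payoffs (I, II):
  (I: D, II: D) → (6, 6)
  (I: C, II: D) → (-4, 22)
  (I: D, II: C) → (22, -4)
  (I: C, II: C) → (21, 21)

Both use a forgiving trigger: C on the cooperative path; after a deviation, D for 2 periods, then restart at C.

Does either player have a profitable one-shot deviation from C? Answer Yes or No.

Comparing payoff streams over the 3 periods until play realigns: cooperate → 21(1+δ+…+δ^2); deviate → 22 + 6(δ+…+δ^2).
Cooperation is sustained iff (21−6)(δ+…+δ^2) ≥ 22−21.
δ+…+δ^2 = 1/7·(1−(1/7)^2)/(1−1/7) = 0.1633, and (22−21)/(21−6) = 0.0667.
0.1633 ≥ 0.0667, so cooperation is sustainable.

No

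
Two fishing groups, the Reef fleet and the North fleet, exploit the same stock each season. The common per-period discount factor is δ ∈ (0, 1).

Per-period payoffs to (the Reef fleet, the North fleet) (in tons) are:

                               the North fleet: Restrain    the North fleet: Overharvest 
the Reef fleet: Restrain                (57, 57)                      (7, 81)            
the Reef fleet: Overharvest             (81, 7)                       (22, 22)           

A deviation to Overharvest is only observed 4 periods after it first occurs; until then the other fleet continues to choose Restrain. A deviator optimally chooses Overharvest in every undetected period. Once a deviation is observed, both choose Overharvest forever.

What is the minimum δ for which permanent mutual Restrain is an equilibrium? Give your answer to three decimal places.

A deviator earns 81 for 4 periods, then 22 forever; cooperating earns 57 forever. Multiplying the IC by (1−δ):
57 ≥ 81(1−δ^4) + 22δ^4, so 59·δ^4 ≥ 24 and δ^4 ≥ 24/59.
δ ≥ (24/59)^(1/4) ≈ 0.799.

0.799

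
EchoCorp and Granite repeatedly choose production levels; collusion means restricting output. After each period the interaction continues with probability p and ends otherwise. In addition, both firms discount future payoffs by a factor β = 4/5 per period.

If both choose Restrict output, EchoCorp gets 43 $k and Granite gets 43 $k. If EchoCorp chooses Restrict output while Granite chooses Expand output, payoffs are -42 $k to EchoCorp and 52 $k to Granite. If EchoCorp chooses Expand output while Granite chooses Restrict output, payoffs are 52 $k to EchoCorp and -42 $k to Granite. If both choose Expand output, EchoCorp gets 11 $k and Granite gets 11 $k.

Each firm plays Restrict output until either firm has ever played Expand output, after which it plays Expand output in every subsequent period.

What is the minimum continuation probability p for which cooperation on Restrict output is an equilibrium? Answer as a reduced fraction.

45/164

Expected continuation weight on next period's payoff is β·p = 4/5·p, which plays the role of the discount factor.
Cooperation requires 4/5·p ≥ (52−43)/(52−11) = 9/41, hence p ≥ 45/164.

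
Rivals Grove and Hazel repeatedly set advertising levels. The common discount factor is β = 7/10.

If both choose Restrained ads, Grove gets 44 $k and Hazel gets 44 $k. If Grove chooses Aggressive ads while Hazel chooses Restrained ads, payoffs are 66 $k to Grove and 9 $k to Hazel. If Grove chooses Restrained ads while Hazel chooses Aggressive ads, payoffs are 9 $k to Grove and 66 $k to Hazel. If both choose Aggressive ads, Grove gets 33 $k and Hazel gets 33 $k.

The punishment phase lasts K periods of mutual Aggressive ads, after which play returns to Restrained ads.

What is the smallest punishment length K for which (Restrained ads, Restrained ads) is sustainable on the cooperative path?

6

Need Σ_{k=1}^{K} β^k ≥ (66−44)/(44−33) = 2.0000 at β = 7/10.
At K = 5 the sum is 1.9412 < 2.0000; at K = 6 it is 2.0588 ≥ 2.0000.
So the minimum punishment length is K = 6.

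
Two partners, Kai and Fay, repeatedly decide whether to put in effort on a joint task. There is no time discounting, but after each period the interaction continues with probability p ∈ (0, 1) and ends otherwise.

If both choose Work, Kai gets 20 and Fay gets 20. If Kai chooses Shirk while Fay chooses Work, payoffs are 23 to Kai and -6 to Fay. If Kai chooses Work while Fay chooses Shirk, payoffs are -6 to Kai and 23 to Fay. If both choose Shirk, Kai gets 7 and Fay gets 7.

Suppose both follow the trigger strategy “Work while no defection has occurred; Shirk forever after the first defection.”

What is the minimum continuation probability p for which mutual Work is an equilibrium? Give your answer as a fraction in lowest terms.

3/16

Expected cooperation value is 20 + p·20 + p²·20 + … = 20/(1−p); deviation gives 23 + p·7/(1−p).
20 ≥ 23(1−p) + 7p ⇒ 16p ≥ 3 ⇒ p ≥ 3/16.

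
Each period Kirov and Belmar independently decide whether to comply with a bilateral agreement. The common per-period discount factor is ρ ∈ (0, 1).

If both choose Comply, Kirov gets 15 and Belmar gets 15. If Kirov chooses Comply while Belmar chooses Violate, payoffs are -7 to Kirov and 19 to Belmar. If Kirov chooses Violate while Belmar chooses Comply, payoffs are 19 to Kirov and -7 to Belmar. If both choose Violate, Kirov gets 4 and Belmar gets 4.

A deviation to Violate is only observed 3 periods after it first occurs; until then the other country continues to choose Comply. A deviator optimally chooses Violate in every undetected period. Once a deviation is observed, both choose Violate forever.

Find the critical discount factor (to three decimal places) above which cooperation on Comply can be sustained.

0.644

A deviator earns 19 for 3 periods, then 4 forever; cooperating earns 15 forever. Multiplying the IC by (1−ρ):
15 ≥ 19(1−ρ^3) + 4ρ^3, so 15·ρ^3 ≥ 4 and ρ^3 ≥ 4/15.
ρ ≥ (4/15)^(1/3) ≈ 0.644.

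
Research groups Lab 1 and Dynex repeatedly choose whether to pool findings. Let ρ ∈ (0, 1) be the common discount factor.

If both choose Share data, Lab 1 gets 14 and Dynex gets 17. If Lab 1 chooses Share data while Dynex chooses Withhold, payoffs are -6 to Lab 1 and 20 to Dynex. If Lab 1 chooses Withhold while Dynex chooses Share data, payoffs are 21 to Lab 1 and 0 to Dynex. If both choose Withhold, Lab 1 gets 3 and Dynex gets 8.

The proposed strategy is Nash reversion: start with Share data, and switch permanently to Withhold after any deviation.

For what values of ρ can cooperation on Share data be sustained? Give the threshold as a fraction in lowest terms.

7/18

For Lab 1: deviation gain 21−14 = 7, per-period punishment loss 14−3 = 11. IC gives ρ ≥ 7/18.
For Dynex: gain 3, loss 9 per period, so ρ ≥ 3/12 = 1/4.
The tighter constraint is Lab 1's, so cooperation needs ρ ≥ 7/18.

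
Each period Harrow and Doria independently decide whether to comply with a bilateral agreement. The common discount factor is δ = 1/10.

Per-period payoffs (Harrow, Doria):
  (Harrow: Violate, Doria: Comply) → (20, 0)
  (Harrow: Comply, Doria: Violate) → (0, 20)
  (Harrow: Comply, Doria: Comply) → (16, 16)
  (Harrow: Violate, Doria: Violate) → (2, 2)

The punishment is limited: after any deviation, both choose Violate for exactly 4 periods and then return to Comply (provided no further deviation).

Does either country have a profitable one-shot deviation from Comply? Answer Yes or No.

Yes

IC: δ+…+δ^4 ≥ (20−16)/(16−2) = 2/7.
At δ = 1/10: partial sum = 0.1111 < 0.2857. Cooperation not sustainable.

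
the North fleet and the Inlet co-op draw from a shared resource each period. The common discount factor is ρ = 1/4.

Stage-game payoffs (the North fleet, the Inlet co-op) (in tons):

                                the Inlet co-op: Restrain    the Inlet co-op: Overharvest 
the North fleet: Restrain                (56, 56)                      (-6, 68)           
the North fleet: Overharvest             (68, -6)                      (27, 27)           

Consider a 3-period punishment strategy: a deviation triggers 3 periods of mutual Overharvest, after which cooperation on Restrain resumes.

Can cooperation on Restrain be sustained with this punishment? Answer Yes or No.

No

A one-shot deviation gives 68 now, then 27 for 3 periods, then back to 56.
Gain from deviating: (68−56) today; loss: (56−27) in each of the next 3 periods.
No-deviation condition: (56−27)(ρ+…+ρ^3) ≥ 68−56, i.e. ρ+…+ρ^3 ≥ 12/29.
At ρ = 1/4: ρ+…+ρ^3 = 0.3281 < 0.4138.
So cooperation is not sustainable.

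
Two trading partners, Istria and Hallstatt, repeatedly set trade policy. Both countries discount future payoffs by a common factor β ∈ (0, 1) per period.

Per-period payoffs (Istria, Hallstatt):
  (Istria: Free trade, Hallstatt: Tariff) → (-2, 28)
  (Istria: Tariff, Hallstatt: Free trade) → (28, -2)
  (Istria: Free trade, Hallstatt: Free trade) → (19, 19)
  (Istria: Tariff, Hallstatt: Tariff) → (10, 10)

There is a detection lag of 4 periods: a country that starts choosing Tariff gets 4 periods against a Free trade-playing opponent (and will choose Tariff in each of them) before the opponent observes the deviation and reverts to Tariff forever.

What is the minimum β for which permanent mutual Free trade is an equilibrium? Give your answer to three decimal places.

0.841

The best deviation is to choose Tariff for all 4 undetected periods, earning 28 each, then 10 forever once detected.
Deviation value: 28(1−β^4)/(1−β) + 10β^4/(1−β); cooperation value: 19/(1−β).
IC: 19 ≥ 28(1−β^4) + 10β^4 = 28 − 18β^4.
So β^4 ≥ 9/18 = 1/2, giving β ≥ (1/2)^(1/4) ≈ 0.841.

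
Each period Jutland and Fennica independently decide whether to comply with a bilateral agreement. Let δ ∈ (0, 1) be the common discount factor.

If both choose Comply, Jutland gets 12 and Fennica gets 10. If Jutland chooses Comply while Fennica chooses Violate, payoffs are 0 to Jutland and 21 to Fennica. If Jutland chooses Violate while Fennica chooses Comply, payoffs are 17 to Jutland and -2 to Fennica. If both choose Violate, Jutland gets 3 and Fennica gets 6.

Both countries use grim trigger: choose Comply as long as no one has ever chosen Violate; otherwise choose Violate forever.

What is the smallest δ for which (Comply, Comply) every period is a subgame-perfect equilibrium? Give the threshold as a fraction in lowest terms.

Jutland's threshold: (17−12)/(17−3) = 5/14.
Fennica's threshold: (21−10)/(21−6) = 11/15.
5/14 < 11/15, so Fennica binds and δ* = 11/15.

11/15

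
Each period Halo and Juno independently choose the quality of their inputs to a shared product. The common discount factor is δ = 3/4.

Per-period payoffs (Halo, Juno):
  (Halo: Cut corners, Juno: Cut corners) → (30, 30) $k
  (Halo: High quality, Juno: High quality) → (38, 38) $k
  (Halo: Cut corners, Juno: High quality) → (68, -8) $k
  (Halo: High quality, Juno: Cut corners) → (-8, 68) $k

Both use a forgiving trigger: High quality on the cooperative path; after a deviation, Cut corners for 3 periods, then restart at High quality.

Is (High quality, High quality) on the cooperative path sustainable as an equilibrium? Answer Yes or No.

No

A one-shot deviation gives 68 now, then 30 for 3 periods, then back to 38.
Gain from deviating: (68−38) today; loss: (38−30) in each of the next 3 periods.
No-deviation condition: (38−30)(δ+…+δ^3) ≥ 68−38, i.e. δ+…+δ^3 ≥ 15/4.
At δ = 3/4: δ+…+δ^3 = 1.7344 < 3.7500.
So cooperation is not sustainable.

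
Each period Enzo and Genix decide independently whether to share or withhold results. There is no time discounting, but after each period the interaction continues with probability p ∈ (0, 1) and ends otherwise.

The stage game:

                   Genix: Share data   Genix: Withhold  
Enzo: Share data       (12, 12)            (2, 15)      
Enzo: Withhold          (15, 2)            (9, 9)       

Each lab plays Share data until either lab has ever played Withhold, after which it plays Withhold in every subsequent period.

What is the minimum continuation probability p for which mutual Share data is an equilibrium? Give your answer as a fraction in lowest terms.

Expected cooperation value is 12 + p·12 + p²·12 + … = 12/(1−p); deviation gives 15 + p·9/(1−p).
12 ≥ 15(1−p) + 9p ⇒ 6p ≥ 3 ⇒ p ≥ 3/6 = 1/2.

1/2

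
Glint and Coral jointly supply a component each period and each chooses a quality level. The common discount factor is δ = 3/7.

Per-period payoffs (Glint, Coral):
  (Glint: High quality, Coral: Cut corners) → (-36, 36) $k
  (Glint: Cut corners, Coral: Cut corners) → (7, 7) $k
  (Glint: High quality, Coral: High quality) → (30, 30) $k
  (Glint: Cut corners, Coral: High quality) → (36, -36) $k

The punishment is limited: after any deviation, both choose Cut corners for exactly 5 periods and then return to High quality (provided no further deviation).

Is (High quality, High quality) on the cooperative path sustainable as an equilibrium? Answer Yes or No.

Yes

IC: δ+…+δ^5 ≥ (36−30)/(30−7) = 6/23.
At δ = 3/7: partial sum = 0.7392 ≥ 0.2609. Cooperation sustainable.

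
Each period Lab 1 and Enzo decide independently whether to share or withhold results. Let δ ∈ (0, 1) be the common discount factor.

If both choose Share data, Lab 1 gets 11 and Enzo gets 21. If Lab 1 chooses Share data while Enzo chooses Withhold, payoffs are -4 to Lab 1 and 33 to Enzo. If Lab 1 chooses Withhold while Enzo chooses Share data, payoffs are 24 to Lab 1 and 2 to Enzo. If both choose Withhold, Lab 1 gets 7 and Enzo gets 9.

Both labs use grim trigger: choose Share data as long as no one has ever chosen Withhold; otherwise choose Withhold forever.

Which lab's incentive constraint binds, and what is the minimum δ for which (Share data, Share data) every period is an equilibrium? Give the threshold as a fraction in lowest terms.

Lab 1; δ ≥ 13/17

Lab 1: cooperation gives 11 each period; deviation gives 24 once then 7 forever.
  11/(1−δ) ≥ 24 + 7δ/(1−δ) ⇒ δ ≥ 13/17.
Enzo: cooperation gives 21 each period; deviation gives 33 once then 9 forever.
  δ ≥ 12/24 = 1/2.
Both must hold, so the binding constraint is Lab 1's: δ ≥ 13/17.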